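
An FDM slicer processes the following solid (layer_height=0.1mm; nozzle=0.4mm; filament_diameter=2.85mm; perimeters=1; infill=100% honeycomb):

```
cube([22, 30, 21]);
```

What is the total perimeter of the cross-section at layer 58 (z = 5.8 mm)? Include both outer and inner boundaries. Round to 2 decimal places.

At z = 5.8 mm: the cube is present — its section is the full 22×30 rectangle (perimeter 104.00 mm). Overall, the cross-section is a single solid region. Total boundary length (outer) = 104.00 mm.

104.00 mm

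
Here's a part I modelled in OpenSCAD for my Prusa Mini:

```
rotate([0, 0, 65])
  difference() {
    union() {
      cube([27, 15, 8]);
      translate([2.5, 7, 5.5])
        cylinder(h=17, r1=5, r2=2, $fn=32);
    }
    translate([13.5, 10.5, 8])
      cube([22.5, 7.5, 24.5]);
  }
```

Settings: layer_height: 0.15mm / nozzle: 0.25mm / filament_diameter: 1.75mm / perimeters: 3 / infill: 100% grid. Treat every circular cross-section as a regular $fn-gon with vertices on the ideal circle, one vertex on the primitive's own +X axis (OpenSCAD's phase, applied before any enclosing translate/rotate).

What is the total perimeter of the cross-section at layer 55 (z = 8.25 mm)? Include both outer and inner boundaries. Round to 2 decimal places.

28.32 mm

At z = 8.25 mm: the cube is not intersected at this z (z outside [0, 8]); the cone at (2.5, 7) (r1=5→r2=2) has section circumradius 4.515 here — a regular 32-gon (perimeter = 2·32·4.515·sin(180°/32) = 28.32 mm); Combining (union): only the cone at (2.5, 7) is present, so the union is just that shape — boundary = 28.32 mm; the cube at (13.5, 10.5) (footprint 22.5×7.5) is included at this height (perimeter 60.00 mm); Taking the first minus the rest: starting from that combined region, the 22.5×7.5 cube at (13.5, 10.5) misses the remaining region (no effect) — boundary = 28.32 mm; (rotated 65° about Z; rotation is an isometry so areas/perimeters/island counts are preserved). Overall, the cross-section is a single solid region. Total boundary length (outer) = 28.32 mm.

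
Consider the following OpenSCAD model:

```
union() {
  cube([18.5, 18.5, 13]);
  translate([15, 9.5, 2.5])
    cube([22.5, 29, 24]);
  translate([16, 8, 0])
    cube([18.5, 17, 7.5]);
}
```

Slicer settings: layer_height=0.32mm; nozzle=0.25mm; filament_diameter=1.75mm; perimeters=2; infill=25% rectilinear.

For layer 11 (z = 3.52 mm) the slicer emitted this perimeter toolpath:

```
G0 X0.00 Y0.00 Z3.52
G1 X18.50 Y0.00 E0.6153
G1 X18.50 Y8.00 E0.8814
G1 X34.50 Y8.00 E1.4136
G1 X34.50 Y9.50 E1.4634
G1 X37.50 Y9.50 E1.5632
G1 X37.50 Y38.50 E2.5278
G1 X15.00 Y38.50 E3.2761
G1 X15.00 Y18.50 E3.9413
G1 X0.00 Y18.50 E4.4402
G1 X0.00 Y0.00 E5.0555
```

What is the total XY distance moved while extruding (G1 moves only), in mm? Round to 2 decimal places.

Sum the Euclidean lengths of each G1 segment: total = 152.00 mm.

152.00 mm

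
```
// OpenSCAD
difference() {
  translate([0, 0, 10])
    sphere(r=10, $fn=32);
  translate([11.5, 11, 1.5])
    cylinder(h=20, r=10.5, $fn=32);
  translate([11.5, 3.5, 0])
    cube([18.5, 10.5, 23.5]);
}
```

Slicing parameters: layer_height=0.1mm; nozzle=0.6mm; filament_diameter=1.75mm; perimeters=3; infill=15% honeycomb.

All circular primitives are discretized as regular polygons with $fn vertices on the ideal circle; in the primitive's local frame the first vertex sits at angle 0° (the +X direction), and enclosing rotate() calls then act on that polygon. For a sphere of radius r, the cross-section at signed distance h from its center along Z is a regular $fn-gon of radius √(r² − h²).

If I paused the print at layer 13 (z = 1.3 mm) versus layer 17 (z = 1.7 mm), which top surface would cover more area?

Layer 13 (z = 1.3): the r=10 sphere slices to a regular 32-gon of circumradius 4.931 (√(r²−h²) with h=8.7 from center) (area = (32/2)·4.931²·sin(360°/32) = 75.88 mm²); the cylinder at (11.5, 11) is absent (z outside [1.5, 21.5]); the cube at (11.5, 3.5) is present — its section is the full 18.5×10.5 rectangle (area 194.25 mm²); Subtracting the remaining from the first: starting from the r=10 sphere (75.88 mm²), the 18.5×10.5 cube at (11.5, 3.5) misses the remaining region (no effect) — area = 75.88 mm². So its area = 75.88 mm². Layer 17 (z = 1.7): the r=10 sphere slices to a regular 32-gon of circumradius 5.578 (√(r²−h²) with h=8.3 from center) (area = (32/2)·5.578²·sin(360°/32) = 97.11 mm²); the cylinder at (11.5, 11): section is a regular 32-gon, circumradius r=10.5 (area = (32/2)·10.500²·sin(360°/32) = 344.14 mm²); the cube at (11.5, 3.5) (footprint 18.5×10.5) is included at this height (area 194.25 mm²); Subtracting the remaining from the first: starting from the r=10 sphere (97.11 mm²), the r=10.5 cylinder at (11.5, 11) partially overlaps it — only the 0.14 mm² overlap (of its 344.14 mm²) is removed, clipping the outline; the 18.5×10.5 cube at (11.5, 3.5) misses the remaining region (no effect) — area = 96.97 mm². So its area = 96.97 mm². Layer 17 is larger (96.97 vs 75.88 mm²).

layer 17 (z = 1.7 mm)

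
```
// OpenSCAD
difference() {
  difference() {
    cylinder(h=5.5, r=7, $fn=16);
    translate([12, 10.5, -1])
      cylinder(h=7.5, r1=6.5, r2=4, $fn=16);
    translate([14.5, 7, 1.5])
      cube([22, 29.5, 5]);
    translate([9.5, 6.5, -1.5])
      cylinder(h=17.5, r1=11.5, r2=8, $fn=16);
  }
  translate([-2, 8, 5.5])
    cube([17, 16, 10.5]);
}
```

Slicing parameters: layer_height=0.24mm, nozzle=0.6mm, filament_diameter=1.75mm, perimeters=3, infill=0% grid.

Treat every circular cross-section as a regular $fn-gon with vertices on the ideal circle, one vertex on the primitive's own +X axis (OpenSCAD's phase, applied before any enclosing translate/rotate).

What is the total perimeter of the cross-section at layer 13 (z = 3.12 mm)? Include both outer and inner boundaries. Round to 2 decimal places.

41.40 mm

At z = 3.12 mm: the r=7 cylinder contributes a regular 16-gon of circumradius 7 (perimeter = 2·16·7.000·sin(180°/16) = 43.70 mm); the cone at (12, 10.5): at t=0.549 of its height the radius interpolates to r₁+(r₂−r₁)t = 5.127, giving a regular 16-gon of that circumradius (perimeter = 2·16·5.127·sin(180°/16) = 32.01 mm); the cube at (14.5, 7) is present — its section is the full 22×29.5 rectangle (perimeter 103.00 mm); the cone at (9.5, 6.5) (r1=11.5→r2=8) has section circumradius 10.576 here — a regular 16-gon (perimeter = 2·16·10.576·sin(180°/16) = 66.02 mm); Taking the first minus the rest: starting from the r=7 cylinder, the cone at (12, 10.5) misses the remaining region (no effect); the 22×29.5 cube at (14.5, 7) misses the remaining region (no effect); the cone at (9.5, 6.5) partially overlaps it — only the 50.86 mm² overlap (of its 342.43 mm²) is removed, clipping the outline — boundary = 41.40 mm; the cube at (-2, 8) is absent (z outside [5.5, 16]); Taking the first minus the rest: none of the subtracted shapes is present at this height, so the result so far is unchanged — boundary = 41.40 mm. Overall, the cross-section is a single solid region. Total boundary length (outer) = 41.40 mm.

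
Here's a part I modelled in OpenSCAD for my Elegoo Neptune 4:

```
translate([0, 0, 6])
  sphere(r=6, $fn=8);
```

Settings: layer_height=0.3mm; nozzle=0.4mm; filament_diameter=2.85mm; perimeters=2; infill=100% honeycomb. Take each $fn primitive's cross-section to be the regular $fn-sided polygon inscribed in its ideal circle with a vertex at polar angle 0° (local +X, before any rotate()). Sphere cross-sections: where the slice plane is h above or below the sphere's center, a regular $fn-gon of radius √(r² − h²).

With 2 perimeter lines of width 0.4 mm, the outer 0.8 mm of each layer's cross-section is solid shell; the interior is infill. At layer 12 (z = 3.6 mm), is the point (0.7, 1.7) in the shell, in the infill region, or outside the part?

At z = 3.6 mm: the r=6 sphere contributes a regular 8-gon of circumradius √(6²−2.4²) = 5.499. Overall, the cross-section is a single solid region. The nearest boundary edge runs (3.89, 3.89)→(0.00, 5.50); distance from the point to it = 3.24 mm. The point is inside the cross-section and 3.24 mm from the nearest boundary — more than the 0.8 mm shell width (2 × 0.4), so it's in the infill interior.

infill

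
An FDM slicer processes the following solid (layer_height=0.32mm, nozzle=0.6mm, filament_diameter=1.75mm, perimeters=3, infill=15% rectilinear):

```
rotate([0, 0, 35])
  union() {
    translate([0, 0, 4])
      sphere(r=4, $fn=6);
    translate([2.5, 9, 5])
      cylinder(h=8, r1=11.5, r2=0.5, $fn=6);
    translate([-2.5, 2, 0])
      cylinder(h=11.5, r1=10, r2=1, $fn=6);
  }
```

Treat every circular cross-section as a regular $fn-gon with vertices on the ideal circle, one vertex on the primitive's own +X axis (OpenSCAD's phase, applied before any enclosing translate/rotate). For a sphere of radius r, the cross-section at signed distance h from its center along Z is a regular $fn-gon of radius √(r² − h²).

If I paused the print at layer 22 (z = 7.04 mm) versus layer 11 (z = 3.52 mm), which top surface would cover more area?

layer 22 (z = 7.04 mm)

Layer 22 (z = 7.04): the r=4 sphere slices to a regular 6-gon of circumradius 2.600 (√(r²−h²) with h=3.04 from center) (area = (6/2)·2.600²·sin(360°/6) = 17.56 mm²); the cone at (2.5, 9) (r1=11.5→r2=0.5) has section circumradius 8.695 here — a regular 6-gon (area = (6/2)·8.695²·sin(360°/6) = 196.42 mm²); the cone at (-2.5, 2): at t=0.612 of its height the radius interpolates to r₁+(r₂−r₁)t = 4.490, giving a regular 6-gon of that circumradius (area = (6/2)·4.490²·sin(360°/6) = 52.39 mm²); Taking the union: the regions partially overlap — summed areas 266.37 mm² minus the doubly-counted overlap 30.01 mm² gives 236.36 mm² — area = 236.36 mm²; (whole slice rotated 35° about Z — lengths, areas and connectivity unchanged). So its area = 236.36 mm². Layer 11 (z = 3.52): the sphere: section is a regular 6-gon, circumradius = √(r²−h²) = √(4²−0.48²) = 3.971 (area = (6/2)·3.971²·sin(360°/6) = 40.97 mm²); the cone at (2.5, 9) does not reach this height (z outside [5, 13]); the cone at (-2.5, 2): at t=0.306 of its height the radius interpolates to r₁+(r₂−r₁)t = 7.245, giving a regular 6-gon of that circumradius (area = (6/2)·7.245²·sin(360°/6) = 136.38 mm²); Combining (union): the regions partially overlap — summed areas 177.35 mm² minus the doubly-counted overlap 39.60 mm² gives 137.75 mm² — area = 137.75 mm²; (whole slice rotated 35° about Z — lengths, areas and connectivity unchanged). So its area = 137.75 mm². Layer 22 is larger (236.36 vs 137.75 mm²).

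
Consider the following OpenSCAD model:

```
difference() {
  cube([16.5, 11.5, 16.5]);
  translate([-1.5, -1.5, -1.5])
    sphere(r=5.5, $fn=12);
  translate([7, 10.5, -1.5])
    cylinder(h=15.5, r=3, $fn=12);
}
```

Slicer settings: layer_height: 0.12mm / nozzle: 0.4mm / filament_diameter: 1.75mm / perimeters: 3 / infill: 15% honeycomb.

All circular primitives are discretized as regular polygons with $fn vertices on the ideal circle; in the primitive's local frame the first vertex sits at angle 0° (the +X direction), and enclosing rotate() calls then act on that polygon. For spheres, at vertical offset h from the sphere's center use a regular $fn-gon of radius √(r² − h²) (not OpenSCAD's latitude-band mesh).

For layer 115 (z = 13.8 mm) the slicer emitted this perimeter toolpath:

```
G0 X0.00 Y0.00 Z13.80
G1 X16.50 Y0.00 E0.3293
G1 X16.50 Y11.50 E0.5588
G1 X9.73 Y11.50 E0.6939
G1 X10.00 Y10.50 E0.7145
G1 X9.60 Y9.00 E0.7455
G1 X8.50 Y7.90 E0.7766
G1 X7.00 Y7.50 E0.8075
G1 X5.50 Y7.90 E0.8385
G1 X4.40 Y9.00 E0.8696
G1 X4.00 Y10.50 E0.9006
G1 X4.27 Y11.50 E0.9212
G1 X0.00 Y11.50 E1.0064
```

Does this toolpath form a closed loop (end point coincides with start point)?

Start point (G0): (0.00, 0.00). End point (last G1): the path does not return to the start — open.

no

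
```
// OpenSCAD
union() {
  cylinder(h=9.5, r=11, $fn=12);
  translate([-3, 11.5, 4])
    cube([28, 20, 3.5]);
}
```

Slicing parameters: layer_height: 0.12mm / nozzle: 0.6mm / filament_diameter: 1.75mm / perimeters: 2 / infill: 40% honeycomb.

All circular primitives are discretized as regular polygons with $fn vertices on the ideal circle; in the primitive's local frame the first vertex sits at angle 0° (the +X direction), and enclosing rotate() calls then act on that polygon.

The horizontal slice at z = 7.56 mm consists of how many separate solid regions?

1

At z = 7.56 mm: the cylinder: section is a regular 12-gon, circumradius r=11; the cube at (-3, 11.5) is absent (z outside [4, 7.5]); Combining (union): only the r=11 cylinder is present, so the union is just that shape — 1 connected region. The result has 1 disconnected region.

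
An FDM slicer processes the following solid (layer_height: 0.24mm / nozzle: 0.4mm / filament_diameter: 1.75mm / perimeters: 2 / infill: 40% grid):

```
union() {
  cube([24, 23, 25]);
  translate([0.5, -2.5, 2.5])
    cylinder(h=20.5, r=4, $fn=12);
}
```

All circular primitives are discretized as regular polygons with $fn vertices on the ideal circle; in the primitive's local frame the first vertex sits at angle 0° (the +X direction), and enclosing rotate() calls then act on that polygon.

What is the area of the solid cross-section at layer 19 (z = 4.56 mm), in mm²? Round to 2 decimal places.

At z = 4.56 mm: the cube (footprint 24×23) is included at this height (area 552.00 mm²); the r=4 cylinder at (0.5, -2.5) gives a regular 12-gon of circumradius 4 (constant along its height) (area = (12/2)·4.000²·sin(360°/12) = 48.00 mm²); Merging all regions: the regions partially overlap — summed areas 600.00 mm² minus the doubly-counted overlap 3.65 mm² gives 596.35 mm² — area = 596.35 mm². Overall, the cross-section is a single solid region. Net area = 596.35 mm².

596.35 mm²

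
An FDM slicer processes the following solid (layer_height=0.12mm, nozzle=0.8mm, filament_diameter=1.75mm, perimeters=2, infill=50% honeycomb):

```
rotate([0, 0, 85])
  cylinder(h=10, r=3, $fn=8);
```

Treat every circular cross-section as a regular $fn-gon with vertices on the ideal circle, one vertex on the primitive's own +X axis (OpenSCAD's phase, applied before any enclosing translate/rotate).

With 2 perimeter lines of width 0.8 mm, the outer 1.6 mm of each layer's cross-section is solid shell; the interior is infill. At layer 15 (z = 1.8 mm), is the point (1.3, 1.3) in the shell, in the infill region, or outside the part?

At z = 1.8 mm: the r=3 cylinder contributes a regular 8-gon of circumradius 3; (whole slice rotated 85° about Z — lengths, areas and connectivity unchanged). Overall, the cross-section is a single solid region. Undo the 85° rotation: the query point maps to (1.408, -1.182) in the un-rotated model frame. The nearest boundary edge runs (2.12, -2.12)→(3.00, 0.00); distance from the point to it = 1.02 mm. The point is inside the cross-section, 1.02 mm from the nearest boundary — within the 1.6 mm shell band (2 × 0.8).

shell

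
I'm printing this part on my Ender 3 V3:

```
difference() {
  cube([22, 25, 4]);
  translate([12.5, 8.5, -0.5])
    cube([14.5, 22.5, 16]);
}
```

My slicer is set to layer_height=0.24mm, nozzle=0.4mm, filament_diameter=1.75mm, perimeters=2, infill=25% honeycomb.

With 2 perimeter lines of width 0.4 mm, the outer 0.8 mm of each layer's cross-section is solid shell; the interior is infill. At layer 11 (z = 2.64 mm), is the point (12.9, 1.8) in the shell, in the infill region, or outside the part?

At z = 2.64 mm: the 22×25 cube contributes its full rectangle; the cube at (12.5, 8.5) is present — its section is the full 14.5×22.5 rectangle; Subtracting the remaining from the first: starting from the 22×25 cube, the 14.5×22.5 cube at (12.5, 8.5) partially overlaps it — only the 156.75 mm² overlap (of its 326.25 mm²) is removed, clipping the outline — 1 connected region. Overall, the cross-section is a single solid region. The nearest boundary edge runs (22.00, 0.00)→(0.00, 0.00); distance from the point to it = 1.80 mm. The point is inside the cross-section and 1.80 mm from the nearest boundary — more than the 0.8 mm shell width (2 × 0.4), so it's in the infill interior.

infill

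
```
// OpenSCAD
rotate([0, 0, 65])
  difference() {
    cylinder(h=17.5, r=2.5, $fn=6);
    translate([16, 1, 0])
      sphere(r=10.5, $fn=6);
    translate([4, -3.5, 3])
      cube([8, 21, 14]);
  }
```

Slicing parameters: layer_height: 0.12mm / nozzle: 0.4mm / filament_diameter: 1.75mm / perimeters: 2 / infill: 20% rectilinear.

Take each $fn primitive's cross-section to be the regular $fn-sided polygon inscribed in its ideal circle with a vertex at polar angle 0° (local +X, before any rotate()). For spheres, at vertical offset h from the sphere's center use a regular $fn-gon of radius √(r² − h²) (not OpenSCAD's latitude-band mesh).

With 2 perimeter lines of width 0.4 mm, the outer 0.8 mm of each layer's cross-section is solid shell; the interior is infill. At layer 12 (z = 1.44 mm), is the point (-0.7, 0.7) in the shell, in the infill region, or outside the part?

infill

At z = 1.44 mm: the cylinder: section is a regular 6-gon, circumradius r=2.5; the r=10.5 sphere at (16, 1) contributes a regular 6-gon of circumradius √(10.5²−1.44²) = 10.401; the cube at (4, -3.5) is not intersected at this z (z outside [3, 17]); After the difference (first − rest): starting from the r=2.5 cylinder, the r=10.5 sphere at (16, 1) misses the remaining region (no effect) — 1 connected region; (whole slice rotated 65° about Z — lengths, areas and connectivity unchanged). Overall, the cross-section is a single solid region. Undo the 65° rotation: the query point maps to (0.339, 0.930) in the un-rotated model frame. The nearest boundary edge runs (-1.25, 2.17)→(1.25, 2.17); distance from the point to it = 1.23 mm. The point is inside the cross-section and 1.23 mm from the nearest boundary — more than the 0.8 mm shell width (2 × 0.4), so it's in the infill interior.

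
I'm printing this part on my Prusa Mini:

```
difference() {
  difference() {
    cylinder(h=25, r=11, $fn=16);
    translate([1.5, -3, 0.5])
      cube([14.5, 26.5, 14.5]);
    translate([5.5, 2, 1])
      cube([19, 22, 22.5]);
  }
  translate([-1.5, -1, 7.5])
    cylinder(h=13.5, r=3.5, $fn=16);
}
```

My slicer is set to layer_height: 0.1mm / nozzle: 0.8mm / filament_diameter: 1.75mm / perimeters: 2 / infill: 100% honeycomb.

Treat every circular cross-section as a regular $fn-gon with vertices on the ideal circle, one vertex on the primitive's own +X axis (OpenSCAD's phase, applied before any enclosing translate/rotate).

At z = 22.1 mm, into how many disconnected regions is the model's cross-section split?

At z = 22.1 mm: the r=11 cylinder contributes a regular 16-gon of circumradius 11; the cube at (1.5, -3) is absent (z outside [0.5, 15]); the cube at (5.5, 2) is present — its section is the full 19×22 rectangle; Subtracting the remaining from the first: starting from the r=11 cylinder, the 19×22 cube at (5.5, 2) partially overlaps it — only the 24.91 mm² overlap (of its 418.00 mm²) is removed, clipping the outline — 1 connected region; the cylinder at (-1.5, -1) does not reach this height (z outside [7.5, 21]); Subtracting the remaining from the first: none of the subtracted shapes is present at this height, so the result so far is unchanged — 1 connected region. The result has 1 disconnected region.

1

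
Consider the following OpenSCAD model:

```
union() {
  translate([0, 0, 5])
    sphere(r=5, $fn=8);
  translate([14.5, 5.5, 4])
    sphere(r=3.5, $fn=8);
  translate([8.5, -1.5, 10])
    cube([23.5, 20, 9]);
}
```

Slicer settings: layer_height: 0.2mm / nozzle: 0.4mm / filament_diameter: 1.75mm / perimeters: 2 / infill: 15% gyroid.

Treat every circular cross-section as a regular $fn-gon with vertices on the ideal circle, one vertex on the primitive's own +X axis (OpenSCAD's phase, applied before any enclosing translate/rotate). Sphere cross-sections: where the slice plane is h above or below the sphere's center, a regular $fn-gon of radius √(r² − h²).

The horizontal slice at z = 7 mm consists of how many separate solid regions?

At z = 7 mm: the r=5 sphere contributes a regular 8-gon of circumradius √(5²−2²) = 4.583; the sphere at (14.5, 5.5): section is a regular 8-gon, circumradius = √(r²−h²) = √(3.5²−3²) = 1.803; the cube at (8.5, -1.5) is absent (z outside [10, 19]); Taking the union: the 2 present regions are separate (no shared area or edge), so areas and boundary lengths simply add and each stays a separate island — 2 connected regions. The result has 2 disconnected regions.

2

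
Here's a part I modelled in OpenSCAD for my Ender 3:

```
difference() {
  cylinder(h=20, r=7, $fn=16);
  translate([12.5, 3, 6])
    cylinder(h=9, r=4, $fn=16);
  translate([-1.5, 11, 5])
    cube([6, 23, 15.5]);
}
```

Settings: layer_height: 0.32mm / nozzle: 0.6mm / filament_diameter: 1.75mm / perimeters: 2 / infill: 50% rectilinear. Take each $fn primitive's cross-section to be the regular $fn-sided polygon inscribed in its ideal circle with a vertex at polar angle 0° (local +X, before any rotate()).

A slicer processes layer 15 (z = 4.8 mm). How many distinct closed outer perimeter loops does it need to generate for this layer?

1

At z = 4.8 mm: the cylinder: section is a regular 16-gon, circumradius r=7; the cylinder at (12.5, 3) is not intersected at this z (z outside [6, 15]); the cube at (-1.5, 11) is absent (z outside [5, 20.5]); Taking the first minus the rest: none of the subtracted shapes is present at this height, so the r=7 cylinder is unchanged — 1 connected region. The result has 1 disconnected region.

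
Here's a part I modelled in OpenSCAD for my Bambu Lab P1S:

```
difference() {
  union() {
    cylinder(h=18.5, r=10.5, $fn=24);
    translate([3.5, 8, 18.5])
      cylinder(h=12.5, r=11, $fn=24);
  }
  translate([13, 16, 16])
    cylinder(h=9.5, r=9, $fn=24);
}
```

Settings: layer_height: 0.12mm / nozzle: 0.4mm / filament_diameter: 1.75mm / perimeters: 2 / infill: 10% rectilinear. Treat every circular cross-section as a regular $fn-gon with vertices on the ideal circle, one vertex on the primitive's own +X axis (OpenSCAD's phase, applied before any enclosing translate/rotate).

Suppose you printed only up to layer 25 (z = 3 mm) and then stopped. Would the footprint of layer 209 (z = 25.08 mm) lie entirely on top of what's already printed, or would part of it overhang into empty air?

part overhangs

Compare the two slices. At z = 3: the cylinder: section is a regular 24-gon, circumradius r=10.5 (area = (24/2)·10.500²·sin(360°/24) = 342.42 mm²); the cylinder at (3.5, 8) does not reach this height (z outside [18.5, 31]); Taking the union: only the r=10.5 cylinder is present, so the union is just that shape — area = 342.42 mm²; the cylinder at (13, 16) is not intersected at this z (z outside [16, 25.5]); After the difference (first − rest): none of the subtracted shapes is present at this height, so the result so far is unchanged — area = 342.42 mm². At z = 25.08: the cylinder is not intersected at this z (z outside [0, 18.5]); the r=11 cylinder at (3.5, 8) contributes a regular 24-gon of circumradius 11 (area = (24/2)·11.000²·sin(360°/24) = 375.81 mm²); Merging all regions: only the r=11 cylinder at (3.5, 8) is present, so the union is just that shape — area = 375.81 mm²; the cylinder at (13, 16): section is a regular 24-gon, circumradius r=9 (area = (24/2)·9.000²·sin(360°/24) = 251.57 mm²); After the difference (first − rest): starting from that combined region (375.81 mm²), the r=9 cylinder at (13, 16) partially overlaps it — only the 80.07 mm² overlap (of its 251.57 mm²) is removed, clipping the outline — area = 295.73 mm². Checking containment: at z = 25.08 the cross-section extends beyond the z = 3 cross-section by about 118.30 mm².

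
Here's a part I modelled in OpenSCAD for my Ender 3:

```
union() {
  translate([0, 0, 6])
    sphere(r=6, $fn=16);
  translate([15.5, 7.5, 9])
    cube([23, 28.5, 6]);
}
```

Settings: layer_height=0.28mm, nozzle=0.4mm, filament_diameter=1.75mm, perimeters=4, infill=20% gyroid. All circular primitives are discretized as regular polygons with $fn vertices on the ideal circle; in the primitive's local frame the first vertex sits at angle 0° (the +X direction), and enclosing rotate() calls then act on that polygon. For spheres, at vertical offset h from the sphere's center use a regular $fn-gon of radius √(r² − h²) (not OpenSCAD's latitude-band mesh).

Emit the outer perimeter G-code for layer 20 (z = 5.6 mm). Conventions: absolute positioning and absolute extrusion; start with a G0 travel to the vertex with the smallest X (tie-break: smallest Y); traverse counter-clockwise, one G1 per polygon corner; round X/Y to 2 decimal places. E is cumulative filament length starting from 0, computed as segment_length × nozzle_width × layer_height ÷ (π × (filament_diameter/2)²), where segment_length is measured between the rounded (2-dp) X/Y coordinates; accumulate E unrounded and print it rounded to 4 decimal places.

G0 X-5.99 Y0.00 Z5.60
G1 X-5.53 Y-2.29 E0.1088
G1 X-4.23 Y-4.23 E0.2175
G1 X-2.29 Y-5.53 E0.3262
G1 X0.00 Y-5.99 E0.4350
G1 X2.29 Y-5.53 E0.5438
G1 X4.23 Y-4.23 E0.6525
G1 X5.53 Y-2.29 E0.7613
G1 X5.99 Y0.00 E0.8700
G1 X5.53 Y2.29 E0.9788
G1 X4.23 Y4.23 E1.0875
G1 X2.29 Y5.53 E1.1963
G1 X0.00 Y5.99 E1.3050
G1 X-2.29 Y5.53 E1.4138
G1 X-4.23 Y4.23 E1.5225
G1 X-5.53 Y2.29 E1.6313
G1 X-5.99 Y0.00 E1.7400

At z = 5.6 mm: the r=6 sphere slices to a regular 16-gon of circumradius 5.987 (√(r²−h²) with h=0.4 from center); the cube at (15.5, 7.5) does not reach this height (z outside [9, 15]); Merging all regions: only the r=6 sphere is present, so the union is just that shape — 1 connected region. The outline is a single polygon with 16 vertices. Extrusion per mm of travel: 0.4 × 0.28 / (π × 0.875²) = 0.046564. Accumulating E over each segment gives final E = 1.7400.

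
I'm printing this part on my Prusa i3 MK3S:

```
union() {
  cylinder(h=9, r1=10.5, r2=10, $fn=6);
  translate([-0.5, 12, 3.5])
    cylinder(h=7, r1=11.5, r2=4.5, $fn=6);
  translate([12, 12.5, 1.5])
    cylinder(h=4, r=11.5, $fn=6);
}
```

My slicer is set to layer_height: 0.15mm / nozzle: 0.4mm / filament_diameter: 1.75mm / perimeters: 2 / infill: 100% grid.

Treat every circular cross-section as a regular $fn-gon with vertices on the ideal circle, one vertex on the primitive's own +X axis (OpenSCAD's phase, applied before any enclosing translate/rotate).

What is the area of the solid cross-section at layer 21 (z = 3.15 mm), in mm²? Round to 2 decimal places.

603.87 mm²

At z = 3.15 mm: the cone: at t=0.350 of its height the radius interpolates to r₁+(r₂−r₁)t = 10.325, giving a regular 6-gon of that circumradius (area = (6/2)·10.325²·sin(360°/6) = 276.97 mm²); the cone at (-0.5, 12) is absent (z outside [3.5, 10.5]); the cylinder at (12, 12.5): section is a regular 6-gon, circumradius r=11.5 (area = (6/2)·11.500²·sin(360°/6) = 343.60 mm²); Merging all regions: the regions partially overlap — summed areas 620.57 mm² minus the doubly-counted overlap 16.69 mm² gives 603.87 mm² — area = 603.87 mm². Overall, the cross-section is a single solid region. Net area = 603.87 mm².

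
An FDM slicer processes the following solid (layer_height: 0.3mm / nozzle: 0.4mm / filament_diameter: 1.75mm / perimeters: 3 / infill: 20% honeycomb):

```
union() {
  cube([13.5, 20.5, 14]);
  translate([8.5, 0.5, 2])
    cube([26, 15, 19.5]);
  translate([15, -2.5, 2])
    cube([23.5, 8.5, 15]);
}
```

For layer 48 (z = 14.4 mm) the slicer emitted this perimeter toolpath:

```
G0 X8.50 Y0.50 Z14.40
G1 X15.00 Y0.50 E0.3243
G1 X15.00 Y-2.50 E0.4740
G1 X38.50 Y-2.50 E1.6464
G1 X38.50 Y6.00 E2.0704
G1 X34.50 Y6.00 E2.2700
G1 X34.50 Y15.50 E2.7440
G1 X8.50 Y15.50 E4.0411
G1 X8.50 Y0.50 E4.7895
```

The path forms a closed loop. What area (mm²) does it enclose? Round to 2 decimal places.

Apply the shoelace formula to the sequence of (X, Y) vertices; enclosed area = 482.50 mm².

482.50 mm²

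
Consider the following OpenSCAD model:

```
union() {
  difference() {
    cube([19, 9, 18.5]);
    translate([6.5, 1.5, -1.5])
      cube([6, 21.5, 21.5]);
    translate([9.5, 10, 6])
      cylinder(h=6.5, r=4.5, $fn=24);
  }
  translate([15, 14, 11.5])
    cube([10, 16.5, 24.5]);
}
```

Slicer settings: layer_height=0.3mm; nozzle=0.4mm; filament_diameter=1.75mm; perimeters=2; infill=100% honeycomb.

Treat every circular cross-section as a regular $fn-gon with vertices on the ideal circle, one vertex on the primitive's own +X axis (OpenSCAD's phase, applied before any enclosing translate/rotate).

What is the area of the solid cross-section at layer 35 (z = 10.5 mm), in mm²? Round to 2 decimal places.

At z = 10.5 mm: the 19×9 cube contributes its full rectangle (area 171.00 mm²); the cube at (6.5, 1.5) is present — its section is the full 6×21.5 rectangle (area 129.00 mm²); the cylinder at (9.5, 10): section is a regular 24-gon, circumradius r=4.5 (area = (24/2)·4.500²·sin(360°/24) = 62.89 mm²); After the difference (first − rest): starting from the 19×9 cube (171.00 mm²), the 6×21.5 cube at (6.5, 1.5) partially overlaps it — only the 45.00 mm² overlap (of its 129.00 mm²) is removed, clipping the outline; the r=4.5 cylinder at (9.5, 10) partially overlaps it — only the 3.91 mm² overlap (of its 62.89 mm²) is removed, clipping the outline — area = 122.09 mm²; the cube at (15, 14) is absent (z outside [11.5, 36]); Combining (union): only that combined region is present, so the union is just that shape — area = 122.09 mm². Overall, the cross-section is a single solid region. Net area = 122.09 mm².

122.09 mm²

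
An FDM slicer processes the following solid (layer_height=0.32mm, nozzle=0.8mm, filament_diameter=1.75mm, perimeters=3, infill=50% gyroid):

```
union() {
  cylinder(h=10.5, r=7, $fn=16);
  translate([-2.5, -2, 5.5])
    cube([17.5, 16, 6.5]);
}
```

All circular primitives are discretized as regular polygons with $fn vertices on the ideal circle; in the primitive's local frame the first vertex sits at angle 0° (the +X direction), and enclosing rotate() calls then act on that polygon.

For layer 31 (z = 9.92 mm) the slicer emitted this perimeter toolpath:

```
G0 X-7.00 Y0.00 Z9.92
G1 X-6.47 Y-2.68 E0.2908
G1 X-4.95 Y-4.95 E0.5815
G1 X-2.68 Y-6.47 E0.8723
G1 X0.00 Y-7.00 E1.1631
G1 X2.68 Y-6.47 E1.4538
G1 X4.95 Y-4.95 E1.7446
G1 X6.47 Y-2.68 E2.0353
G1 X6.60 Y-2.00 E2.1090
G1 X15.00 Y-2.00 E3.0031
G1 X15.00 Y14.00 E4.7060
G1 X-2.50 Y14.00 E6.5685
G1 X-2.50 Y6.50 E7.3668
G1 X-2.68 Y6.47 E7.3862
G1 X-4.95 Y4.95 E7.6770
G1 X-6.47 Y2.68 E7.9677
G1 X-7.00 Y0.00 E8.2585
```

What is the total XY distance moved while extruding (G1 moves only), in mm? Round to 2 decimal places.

77.59 mm

Sum the Euclidean lengths of each G1 segment: total = 77.59 mm.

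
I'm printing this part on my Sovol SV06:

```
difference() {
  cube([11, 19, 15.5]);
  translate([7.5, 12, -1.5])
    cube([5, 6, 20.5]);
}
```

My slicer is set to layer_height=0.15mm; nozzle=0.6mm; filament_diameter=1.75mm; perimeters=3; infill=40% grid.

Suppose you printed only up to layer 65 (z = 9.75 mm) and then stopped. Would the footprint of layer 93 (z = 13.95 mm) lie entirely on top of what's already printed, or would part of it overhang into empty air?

entirely on top

Compare the two slices. At z = 9.75: the cube is present — its section is the full 11×19 rectangle (area 209.00 mm²); the cube at (7.5, 12) is present — its section is the full 5×6 rectangle (area 30.00 mm²); After the difference (first − rest): starting from the 11×19 cube (209.00 mm²), the 5×6 cube at (7.5, 12) partially overlaps it — only the 21.00 mm² overlap (of its 30.00 mm²) is removed, clipping the outline — area = 188.00 mm². At z = 13.95: the cube is present — its section is the full 11×19 rectangle (area 209.00 mm²); the cube at (7.5, 12) (footprint 5×6) is included at this height (area 30.00 mm²); Subtracting the remaining from the first: starting from the 11×19 cube (209.00 mm²), the 5×6 cube at (7.5, 12) partially overlaps it — only the 21.00 mm² overlap (of its 30.00 mm²) is removed, clipping the outline — area = 188.00 mm². Checking containment: the cross-section at z = 13.95 is a subset of the cross-section at z = 9.75.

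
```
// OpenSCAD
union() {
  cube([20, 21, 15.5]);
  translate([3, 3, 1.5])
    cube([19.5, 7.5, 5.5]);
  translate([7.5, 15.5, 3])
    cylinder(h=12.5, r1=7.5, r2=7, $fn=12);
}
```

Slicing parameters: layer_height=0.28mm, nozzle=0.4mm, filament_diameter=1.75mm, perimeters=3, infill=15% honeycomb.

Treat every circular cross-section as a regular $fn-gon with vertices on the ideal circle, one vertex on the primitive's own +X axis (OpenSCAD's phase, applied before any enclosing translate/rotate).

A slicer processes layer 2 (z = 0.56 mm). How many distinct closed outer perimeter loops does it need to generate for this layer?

1

At z = 0.56 mm: the cube (footprint 20×21) is included at this height; the cube at (3, 3) is not intersected at this z (z outside [1.5, 7]); the cone at (7.5, 15.5) is not intersected at this z (z outside [3, 15.5]); Taking the union: only the 20×21 cube is present, so the union is just that shape — 1 connected region. The result has 1 disconnected region.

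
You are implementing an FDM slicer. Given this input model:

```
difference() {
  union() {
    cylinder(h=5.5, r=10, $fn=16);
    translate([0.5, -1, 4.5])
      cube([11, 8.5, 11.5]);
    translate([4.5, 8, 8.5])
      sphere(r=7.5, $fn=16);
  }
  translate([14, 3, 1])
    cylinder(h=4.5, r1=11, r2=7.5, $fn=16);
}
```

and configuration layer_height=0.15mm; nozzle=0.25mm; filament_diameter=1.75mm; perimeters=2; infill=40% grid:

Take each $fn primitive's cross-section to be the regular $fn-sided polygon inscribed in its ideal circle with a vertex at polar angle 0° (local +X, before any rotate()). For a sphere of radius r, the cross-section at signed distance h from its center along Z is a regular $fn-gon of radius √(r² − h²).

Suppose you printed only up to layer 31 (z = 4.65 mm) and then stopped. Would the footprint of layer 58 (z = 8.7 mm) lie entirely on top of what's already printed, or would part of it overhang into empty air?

Compare the two slices. At z = 4.65: the r=10 cylinder contributes a regular 16-gon of circumradius 10 (area = (16/2)·10.000²·sin(360°/16) = 306.15 mm²); the cube at (0.5, -1) (footprint 11×8.5) is included at this height (area 93.50 mm²); the sphere at (4.5, 8): section is a regular 16-gon, circumradius = √(r²−h²) = √(7.5²−3.85²) = 6.436 (area = (16/2)·6.436²·sin(360°/16) = 126.83 mm²); Merging all regions: the regions partially overlap — summed areas 526.48 mm² minus the doubly-counted overlap 143.39 mm² gives 383.09 mm² — area = 383.09 mm²; the cone at (14, 3) (r1=11→r2=7.5) has section circumradius 8.161 here — a regular 16-gon (area = (16/2)·8.161²·sin(360°/16) = 203.91 mm²); After the difference (first − rest): starting from the result so far (383.09 mm²), the cone at (14, 3) partially overlaps it — only the 53.67 mm² overlap (of its 203.91 mm²) is removed, clipping the outline — area = 329.42 mm². At z = 8.7: the cylinder is absent (z outside [0, 5.5]); the 11×8.5 cube at (0.5, -1) contributes its full rectangle (area 93.50 mm²); the r=7.5 sphere at (4.5, 8) slices to a regular 16-gon of circumradius 7.497 (√(r²−h²) with h=0.2 from center) (area = (16/2)·7.497²·sin(360°/16) = 172.09 mm²); Merging all regions: the regions partially overlap — summed areas 265.59 mm² minus the doubly-counted overlap 65.00 mm² gives 200.59 mm² — area = 200.59 mm²; the cone at (14, 3) is absent (z outside [1, 5.5]); After the difference (first − rest): none of the subtracted shapes is present at this height, so the result so far is unchanged — area = 200.59 mm². Checking containment: at z = 8.7 the cross-section extends beyond the z = 4.65 cross-section by about 71.60 mm².

part overhangs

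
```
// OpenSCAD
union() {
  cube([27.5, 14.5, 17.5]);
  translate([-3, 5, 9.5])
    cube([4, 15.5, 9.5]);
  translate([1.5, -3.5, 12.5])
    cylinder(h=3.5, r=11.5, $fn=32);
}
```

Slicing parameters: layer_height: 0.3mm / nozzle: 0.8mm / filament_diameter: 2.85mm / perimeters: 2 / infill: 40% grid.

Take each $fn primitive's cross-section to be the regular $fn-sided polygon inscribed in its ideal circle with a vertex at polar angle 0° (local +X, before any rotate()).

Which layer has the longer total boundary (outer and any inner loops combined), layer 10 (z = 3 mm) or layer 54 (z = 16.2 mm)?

layer 54 (z = 16.2 mm)

Layer 10 (z = 3): the cube (footprint 27.5×14.5) is included at this height (perimeter 84.00 mm); the cube at (-3, 5) is not intersected at this z (z outside [9.5, 19]); the cylinder at (1.5, -3.5) does not reach this height (z outside [12.5, 16]); Merging all regions: only the 27.5×14.5 cube is present, so the union is just that shape — boundary = 84.00 mm. So its perimeter = 84.00 mm. Layer 54 (z = 16.2): the 27.5×14.5 cube contributes its full rectangle (perimeter 84.00 mm); the 4×15.5 cube at (-3, 5) contributes its full rectangle (perimeter 39.00 mm); the cylinder at (1.5, -3.5) does not reach this height (z outside [12.5, 16]); Combining (union): the regions partially overlap (shared area 9.50 mm²), so the edge portions inside another operand are dropped and the merged outline is re-measured after clipping — boundary = 102.00 mm. So its perimeter = 102.00 mm. Layer 54 is larger (102.00 vs 84.00 mm).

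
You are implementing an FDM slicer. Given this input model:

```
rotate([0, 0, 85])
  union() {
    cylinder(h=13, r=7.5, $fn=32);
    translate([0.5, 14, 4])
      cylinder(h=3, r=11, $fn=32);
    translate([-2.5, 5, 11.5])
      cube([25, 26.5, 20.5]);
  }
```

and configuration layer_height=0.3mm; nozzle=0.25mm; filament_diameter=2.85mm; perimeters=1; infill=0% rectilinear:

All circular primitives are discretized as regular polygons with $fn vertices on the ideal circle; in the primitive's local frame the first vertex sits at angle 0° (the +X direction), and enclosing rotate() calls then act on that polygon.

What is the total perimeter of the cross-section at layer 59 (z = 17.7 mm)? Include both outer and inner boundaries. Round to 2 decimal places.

103.00 mm

At z = 17.7 mm: the cylinder is absent (z outside [0, 13]); the cylinder at (0.5, 14) is absent (z outside [4, 7]); the 25×26.5 cube at (-2.5, 5) contributes its full rectangle (perimeter 103.00 mm); Combining (union): only the 25×26.5 cube at (-2.5, 5) is present, so the union is just that shape — boundary = 103.00 mm; (whole slice rotated 85° about Z — lengths, areas and connectivity unchanged). Overall, the cross-section is a single solid region. Total boundary length (outer) = 103.00 mm.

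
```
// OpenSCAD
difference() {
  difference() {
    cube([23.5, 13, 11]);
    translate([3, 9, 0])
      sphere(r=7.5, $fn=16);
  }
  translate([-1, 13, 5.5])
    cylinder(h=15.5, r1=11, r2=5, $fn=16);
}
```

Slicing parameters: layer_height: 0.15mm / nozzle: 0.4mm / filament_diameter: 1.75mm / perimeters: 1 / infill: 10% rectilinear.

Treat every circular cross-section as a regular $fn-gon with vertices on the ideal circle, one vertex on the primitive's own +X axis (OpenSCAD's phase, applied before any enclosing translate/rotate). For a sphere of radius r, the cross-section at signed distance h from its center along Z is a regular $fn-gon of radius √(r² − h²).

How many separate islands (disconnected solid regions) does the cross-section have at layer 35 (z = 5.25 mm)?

At z = 5.25 mm: the 23.5×13 cube contributes its full rectangle; the r=7.5 sphere at (3, 9) slices to a regular 16-gon of circumradius 5.356 (√(r²−h²) with h=5.25 from center); After the difference (first − rest): starting from the 23.5×13 cube, the r=7.5 sphere at (3, 9) partially overlaps it — only the 67.84 mm² overlap (of its 87.83 mm²) is removed, clipping the outline — 1 connected region; the cone at (-1, 13) does not reach this height (z outside [5.5, 21]); After the difference (first − rest): none of the subtracted shapes is present at this height, so that combined region is unchanged — 1 connected region. Overall, the cross-section is a single solid region. Island count = 1.

1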